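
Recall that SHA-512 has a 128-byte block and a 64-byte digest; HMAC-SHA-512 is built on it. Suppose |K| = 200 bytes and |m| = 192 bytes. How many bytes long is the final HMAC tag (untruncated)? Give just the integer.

The tag is one SHA-512 digest: 64 bytes.

64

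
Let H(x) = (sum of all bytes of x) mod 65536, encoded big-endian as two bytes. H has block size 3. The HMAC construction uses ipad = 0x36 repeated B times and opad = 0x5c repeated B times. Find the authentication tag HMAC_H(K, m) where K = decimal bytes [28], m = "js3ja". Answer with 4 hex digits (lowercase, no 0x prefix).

016b

Key decimal bytes [28] = 1c is 1 byte ≤ B = 3; zero-pad to 3 bytes: K' = 1c 00 00.
K' ⊕ ipad = 2a 36 36.  K' ⊕ opad = 40 5c 5c.
Inner input = (K'⊕ipad) ∥ m = 2a 36 36 ∥ 6a 73 33 6a 61.
Inner hash: sum = 42+54+54+106+115+51+106+97 = 625 → 02 71.
Outer input = (K'⊕opad) ∥ inner = 40 5c 5c ∥ 02 71.
Outer hash (tag): sum = 64+92+92+2+113 = 363 → 01 6b.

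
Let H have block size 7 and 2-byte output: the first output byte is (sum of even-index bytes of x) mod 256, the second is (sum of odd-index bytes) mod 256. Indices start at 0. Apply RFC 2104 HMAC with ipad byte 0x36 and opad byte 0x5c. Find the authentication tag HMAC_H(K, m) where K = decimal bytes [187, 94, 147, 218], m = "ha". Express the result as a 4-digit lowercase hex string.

60e3

Key decimal bytes [187, 94, 147, 218] = bb 5e 93 da is 4 bytes ≤ B = 7; zero-pad to 7 bytes: K' = bb 5e 93 da 00 00 00.
K' ⊕ ipad = 8d 68 a5 ec 36 36 36.  K' ⊕ opad = e7 02 cf 86 5c 5c 5c.
Inner input = (K'⊕ipad) ∥ m = 8d 68 a5 ec 36 36 36 ∥ 68 61.
Inner hash: even-index sum = 511 mod 256 = 255; odd-index sum = 498 mod 256 = 242 → ff f2.
Outer input = (K'⊕opad) ∥ inner = e7 02 cf 86 5c 5c 5c ∥ ff f2.
Outer hash (tag): even-index sum = 864 mod 256 = 96; odd-index sum = 483 mod 256 = 227 → 60 e3.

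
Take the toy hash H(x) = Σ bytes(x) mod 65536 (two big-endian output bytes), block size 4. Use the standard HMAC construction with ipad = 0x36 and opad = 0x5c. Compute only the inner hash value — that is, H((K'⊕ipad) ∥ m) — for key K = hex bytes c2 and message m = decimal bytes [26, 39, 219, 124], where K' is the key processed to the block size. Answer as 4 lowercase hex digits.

032e

Key hex bytes c2 is 1 byte ≤ B = 4; zero-pad to 4 bytes: K' = c2 00 00 00.
K' ⊕ ipad = f4 36 36 36.
Inner input = f4 36 36 36 ∥ 1a 27 db 7c.
Inner hash: sum = 244+54+54+54+26+39+219+124 = 814 → 03 2e.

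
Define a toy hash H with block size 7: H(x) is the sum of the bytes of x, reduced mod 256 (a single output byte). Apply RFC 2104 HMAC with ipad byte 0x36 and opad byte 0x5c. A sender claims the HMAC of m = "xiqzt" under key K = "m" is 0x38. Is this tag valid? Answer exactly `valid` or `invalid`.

valid

Key "m" = 6d is 1 byte ≤ B = 7; zero-pad to 7 bytes: K' = 6d 00 00 00 00 00 00.
K' ⊕ ipad = 5b 36 36 36 36 36 36; K' ⊕ opad = 31 5c 5c 5c 5c 5c 5c.
Inner hash: sum = 91+54+54+54+54+54+54+120+105+113+122+116 = 991; mod 256 = 223 → df.
Outer hash (recomputed tag): sum = 49+92+92+92+92+92+92+223 = 824; mod 256 = 56 → 38.
Recomputed tag = 38; claimed = 38 → match.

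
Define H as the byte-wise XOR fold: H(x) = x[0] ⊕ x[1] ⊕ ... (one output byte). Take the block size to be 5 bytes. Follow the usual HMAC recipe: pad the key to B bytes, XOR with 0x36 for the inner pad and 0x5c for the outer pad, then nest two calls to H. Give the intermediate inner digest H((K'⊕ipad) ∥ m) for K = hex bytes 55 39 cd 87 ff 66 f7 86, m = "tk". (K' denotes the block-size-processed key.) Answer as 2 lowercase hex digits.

e7

Key hex bytes 55 39 cd 87 ff 66 f7 86 is 8 bytes > B = 5, so hash it first: H(key) = ce, then zero-pad to 5 bytes: K' = ce 00 00 00 00.
K' ⊕ ipad = f8 36 36 36 36.
Inner input = f8 36 36 36 36 ∥ 74 6b.
Inner hash: XOR f8⊕36⊕36⊕36⊕36⊕74⊕6b = e7.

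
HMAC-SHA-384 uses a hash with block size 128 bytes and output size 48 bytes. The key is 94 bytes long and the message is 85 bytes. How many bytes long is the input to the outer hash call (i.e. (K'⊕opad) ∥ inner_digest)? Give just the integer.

Key is 94 ≤ 128 bytes, zero-padded: |K'| = 128.
Outer input = (K'⊕opad) ∥ H(inner) → 128 + 48 = 176 bytes.

176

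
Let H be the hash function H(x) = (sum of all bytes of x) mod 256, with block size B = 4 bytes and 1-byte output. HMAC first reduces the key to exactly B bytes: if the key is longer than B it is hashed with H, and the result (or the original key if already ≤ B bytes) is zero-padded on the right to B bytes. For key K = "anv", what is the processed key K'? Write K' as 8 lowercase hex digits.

Key "anv" = 61 6e 76 is 3 bytes ≤ B = 4; zero-pad to 4 bytes: K' = 61 6e 76 00.

616e7600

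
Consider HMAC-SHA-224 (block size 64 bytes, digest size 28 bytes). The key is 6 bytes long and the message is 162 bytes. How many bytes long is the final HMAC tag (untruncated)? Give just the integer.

The tag is one SHA-224 digest: 28 bytes.

28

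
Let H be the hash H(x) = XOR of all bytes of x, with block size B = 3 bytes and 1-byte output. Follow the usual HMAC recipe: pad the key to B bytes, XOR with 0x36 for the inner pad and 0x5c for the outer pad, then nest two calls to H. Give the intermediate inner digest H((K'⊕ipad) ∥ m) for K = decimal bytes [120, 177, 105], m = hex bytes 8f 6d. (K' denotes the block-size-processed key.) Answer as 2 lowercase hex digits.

74

Key decimal bytes [120, 177, 105] = 78 b1 69 is exactly B = 3 bytes: K' = 78 b1 69.
K' ⊕ ipad = 4e 87 5f.
Inner input = 4e 87 5f ∥ 8f 6d.
Inner hash: XOR 4e⊕87⊕5f⊕8f⊕6d = 74.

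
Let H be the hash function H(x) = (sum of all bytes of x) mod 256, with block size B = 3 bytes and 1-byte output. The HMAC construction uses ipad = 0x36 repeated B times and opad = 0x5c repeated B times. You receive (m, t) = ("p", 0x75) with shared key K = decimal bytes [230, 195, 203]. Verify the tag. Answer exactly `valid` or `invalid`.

Key decimal bytes [230, 195, 203] = e6 c3 cb is exactly B = 3 bytes: K' = e6 c3 cb.
K' ⊕ ipad = d0 f5 fd; K' ⊕ opad = ba 9f 97.
Inner hash: sum = 208+245+253+112 = 818; mod 256 = 50 → 32.
Outer hash (recomputed tag): sum = 186+159+151+50 = 546; mod 256 = 34 → 22.
Recomputed tag = 22; claimed = 75 → mismatch.

invalid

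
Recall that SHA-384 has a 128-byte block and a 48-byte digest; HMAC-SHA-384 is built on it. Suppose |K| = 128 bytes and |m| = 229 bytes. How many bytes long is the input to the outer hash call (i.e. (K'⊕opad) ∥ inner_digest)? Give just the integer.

Key is 128 ≤ 128 bytes, zero-padded: |K'| = 128.
Outer input = (K'⊕opad) ∥ H(inner) → 128 + 48 = 176 bytes.

176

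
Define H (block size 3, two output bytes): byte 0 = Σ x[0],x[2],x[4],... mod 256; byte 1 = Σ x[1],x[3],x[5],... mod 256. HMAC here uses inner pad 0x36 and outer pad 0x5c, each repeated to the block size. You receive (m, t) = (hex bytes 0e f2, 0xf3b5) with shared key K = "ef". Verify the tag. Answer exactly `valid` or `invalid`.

Key "ef" = 65 66 is 2 bytes ≤ B = 3; zero-pad to 3 bytes: K' = 65 66 00.
K' ⊕ ipad = 53 50 36; K' ⊕ opad = 39 3a 5c.
Inner hash: even-index sum = 379 mod 256 = 123; odd-index sum = 94 mod 256 = 94 → 7b 5e.
Outer hash (recomputed tag): even-index sum = 243 mod 256 = 243; odd-index sum = 181 mod 256 = 181 → f3 b5.
Recomputed tag = f3b5; claimed = f3b5 → match.

valid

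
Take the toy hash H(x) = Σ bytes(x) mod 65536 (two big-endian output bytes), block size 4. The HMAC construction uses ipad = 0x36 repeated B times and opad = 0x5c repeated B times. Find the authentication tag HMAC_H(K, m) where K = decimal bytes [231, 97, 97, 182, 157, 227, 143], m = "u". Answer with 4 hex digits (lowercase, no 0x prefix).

Key decimal bytes [231, 97, 97, 182, 157, 227, 143] = e7 61 61 b6 9d e3 8f is 7 bytes > B = 4, so hash it first: H(key) = 04 6e, then zero-pad to 4 bytes: K' = 04 6e 00 00.
K' ⊕ ipad = 32 58 36 36.  K' ⊕ opad = 58 32 5c 5c.
Inner input = (K'⊕ipad) ∥ m = 32 58 36 36 ∥ 75.
Inner hash: sum = 50+88+54+54+117 = 363 → 01 6b.
Outer input = (K'⊕opad) ∥ inner = 58 32 5c 5c ∥ 01 6b.
Outer hash (tag): sum = 88+50+92+92+1+107 = 430 → 01 ae.

01ae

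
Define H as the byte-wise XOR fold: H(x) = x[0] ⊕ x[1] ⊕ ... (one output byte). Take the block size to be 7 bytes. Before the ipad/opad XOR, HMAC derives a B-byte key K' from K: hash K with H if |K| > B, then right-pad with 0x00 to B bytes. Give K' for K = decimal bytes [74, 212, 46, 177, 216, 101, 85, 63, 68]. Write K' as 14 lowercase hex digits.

|K| = 9 > B = 7, so first hash the key.
H(K): XOR 4a⊕d4⊕2e⊕b1⊕d8⊕65⊕55⊕3f⊕44 = 92.
Zero-pad H(K) = 92 to 7 bytes: K' = 92 00 00 00 00 00 00.

92000000000000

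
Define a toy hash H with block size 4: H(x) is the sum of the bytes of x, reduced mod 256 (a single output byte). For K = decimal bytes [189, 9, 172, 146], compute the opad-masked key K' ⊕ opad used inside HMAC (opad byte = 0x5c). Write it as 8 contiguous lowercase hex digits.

e155f0ce

Key decimal bytes [189, 9, 172, 146] = bd 09 ac 92 is exactly B = 4 bytes: K' = bd 09 ac 92.
XOR each byte with 0x5c: bd⊕5c=e1, 09⊕5c=55, ac⊕5c=f0, 92⊕5c=ce.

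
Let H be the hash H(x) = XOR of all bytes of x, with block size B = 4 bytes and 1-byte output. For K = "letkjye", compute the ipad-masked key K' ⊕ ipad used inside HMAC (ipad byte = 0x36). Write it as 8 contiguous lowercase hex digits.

56363636

Key "letkjye" = 6c 65 74 6b 6a 79 65 is 7 bytes > B = 4, so hash it first: H(key) = 60, then zero-pad to 4 bytes: K' = 60 00 00 00.
XOR each byte with 0x36: 60⊕36=56, 00⊕36=36, 00⊕36=36, 00⊕36=36.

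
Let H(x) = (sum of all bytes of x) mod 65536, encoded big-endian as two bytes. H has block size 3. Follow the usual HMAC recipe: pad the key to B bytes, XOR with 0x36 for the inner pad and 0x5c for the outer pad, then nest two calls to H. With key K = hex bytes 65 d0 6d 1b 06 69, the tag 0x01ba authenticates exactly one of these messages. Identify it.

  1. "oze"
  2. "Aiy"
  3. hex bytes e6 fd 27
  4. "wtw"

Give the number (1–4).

Key hex bytes 65 d0 6d 1b 06 69 is 6 bytes > B = 3, so hash it first: H(key) = 02 2c, then zero-pad to 3 bytes: K' = 02 2c 00.
K' ⊕ ipad = 34 1a 36; K' ⊕ opad = 5e 70 5c.
m1: inner = H(34 1a 36 6f 7a 65) = 01 d2; tag = H(5e 70 5c 01 d2) = 01fd
m2: inner = H(34 1a 36 41 69 79) = 01 a7; tag = H(5e 70 5c 01 a7) = 01d2
m3: inner = H(34 1a 36 e6 fd 27) = 02 8e; tag = H(5e 70 5c 02 8e) = 01ba ← matches
m4: inner = H(34 1a 36 77 74 77) = 01 e6; tag = H(5e 70 5c 01 e6) = 0211

3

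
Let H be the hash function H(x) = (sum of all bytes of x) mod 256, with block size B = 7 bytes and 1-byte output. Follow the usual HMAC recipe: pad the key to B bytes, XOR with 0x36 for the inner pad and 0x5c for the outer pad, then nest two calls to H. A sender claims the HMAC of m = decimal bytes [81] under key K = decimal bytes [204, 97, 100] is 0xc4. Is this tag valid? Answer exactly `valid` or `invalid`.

Key decimal bytes [204, 97, 100] = cc 61 64 is 3 bytes ≤ B = 7; zero-pad to 7 bytes: K' = cc 61 64 00 00 00 00.
K' ⊕ ipad = fa 57 52 36 36 36 36; K' ⊕ opad = 90 3d 38 5c 5c 5c 5c.
Inner hash: sum = 250+87+82+54+54+54+54+81 = 716; mod 256 = 204 → cc.
Outer hash (recomputed tag): sum = 144+61+56+92+92+92+92+204 = 833; mod 256 = 65 → 41.
Recomputed tag = 41; claimed = c4 → mismatch.

invalid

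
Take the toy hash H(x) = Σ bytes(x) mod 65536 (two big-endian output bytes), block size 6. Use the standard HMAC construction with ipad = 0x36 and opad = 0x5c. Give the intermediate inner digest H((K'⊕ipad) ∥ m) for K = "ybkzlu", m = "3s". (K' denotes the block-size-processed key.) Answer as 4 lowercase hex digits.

028f

Key "ybkzlu" = 79 62 6b 7a 6c 75 is exactly B = 6 bytes: K' = 79 62 6b 7a 6c 75.
K' ⊕ ipad = 4f 54 5d 4c 5a 43.
Inner input = 4f 54 5d 4c 5a 43 ∥ 33 73.
Inner hash: sum = 79+84+93+76+90+67+51+115 = 655 → 02 8f.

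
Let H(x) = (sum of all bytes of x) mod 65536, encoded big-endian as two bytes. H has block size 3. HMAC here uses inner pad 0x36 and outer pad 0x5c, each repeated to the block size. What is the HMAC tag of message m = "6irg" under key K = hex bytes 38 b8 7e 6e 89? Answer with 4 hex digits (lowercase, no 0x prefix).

012a

Key hex bytes 38 b8 7e 6e 89 is 5 bytes > B = 3, so hash it first: H(key) = 02 65, then zero-pad to 3 bytes: K' = 02 65 00.
K' ⊕ ipad = 34 53 36.  K' ⊕ opad = 5e 39 5c.
Inner input = (K'⊕ipad) ∥ m = 34 53 36 ∥ 36 69 72 67.
Inner hash: sum = 52+83+54+54+105+114+103 = 565 → 02 35.
Outer input = (K'⊕opad) ∥ inner = 5e 39 5c ∥ 02 35.
Outer hash (tag): sum = 94+57+92+2+53 = 298 → 01 2a.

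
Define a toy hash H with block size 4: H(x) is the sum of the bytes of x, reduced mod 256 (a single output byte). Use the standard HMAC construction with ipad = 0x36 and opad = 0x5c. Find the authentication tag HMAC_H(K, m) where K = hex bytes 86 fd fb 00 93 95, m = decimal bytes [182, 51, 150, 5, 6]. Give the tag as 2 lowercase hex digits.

Key hex bytes 86 fd fb 00 93 95 is 6 bytes > B = 4, so hash it first: H(key) = a6, then zero-pad to 4 bytes: K' = a6 00 00 00.
K' ⊕ ipad = 90 36 36 36.  K' ⊕ opad = fa 5c 5c 5c.
Inner input = (K'⊕ipad) ∥ m = 90 36 36 36 ∥ b6 33 96 05 06.
Inner hash: sum = 144+54+54+54+182+51+150+5+6 = 700; mod 256 = 188 → bc.
Outer input = (K'⊕opad) ∥ inner = fa 5c 5c 5c ∥ bc.
Outer hash (tag): sum = 250+92+92+92+188 = 714; mod 256 = 202 → ca.

ca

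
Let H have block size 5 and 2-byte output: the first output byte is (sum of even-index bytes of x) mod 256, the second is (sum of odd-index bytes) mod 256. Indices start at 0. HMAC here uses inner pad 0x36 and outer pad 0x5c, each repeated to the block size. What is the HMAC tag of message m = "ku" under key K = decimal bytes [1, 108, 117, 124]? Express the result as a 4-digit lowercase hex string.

Key decimal bytes [1, 108, 117, 124] = 01 6c 75 7c is 4 bytes ≤ B = 5; zero-pad to 5 bytes: K' = 01 6c 75 7c 00.
K' ⊕ ipad = 37 5a 43 4a 36.  K' ⊕ opad = 5d 30 29 20 5c.
Inner input = (K'⊕ipad) ∥ m = 37 5a 43 4a 36 ∥ 6b 75.
Inner hash: even-index sum = 293 mod 256 = 37; odd-index sum = 271 mod 256 = 15 → 25 0f.
Outer input = (K'⊕opad) ∥ inner = 5d 30 29 20 5c ∥ 25 0f.
Outer hash (tag): even-index sum = 241 mod 256 = 241; odd-index sum = 117 mod 256 = 117 → f1 75.

f175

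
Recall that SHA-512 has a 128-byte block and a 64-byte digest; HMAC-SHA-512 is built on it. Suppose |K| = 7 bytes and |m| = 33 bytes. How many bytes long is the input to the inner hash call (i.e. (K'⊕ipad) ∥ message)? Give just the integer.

Key is 7 ≤ 128 bytes, zero-padded: |K'| = 128.
Inner input = (K'⊕ipad) ∥ m → 128 + 33 = 161 bytes.

161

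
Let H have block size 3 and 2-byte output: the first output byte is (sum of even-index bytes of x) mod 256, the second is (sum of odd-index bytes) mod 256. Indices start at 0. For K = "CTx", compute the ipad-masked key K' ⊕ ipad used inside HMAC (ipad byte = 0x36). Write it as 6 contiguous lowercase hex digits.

Key "CTx" = 43 54 78 is exactly B = 3 bytes: K' = 43 54 78.
XOR each byte with 0x36: 43⊕36=75, 54⊕36=62, 78⊕36=4e.

75624e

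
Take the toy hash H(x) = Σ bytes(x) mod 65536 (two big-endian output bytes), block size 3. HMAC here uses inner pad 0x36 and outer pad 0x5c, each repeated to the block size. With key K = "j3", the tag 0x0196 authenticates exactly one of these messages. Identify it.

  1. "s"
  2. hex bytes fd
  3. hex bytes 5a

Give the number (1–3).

2

Key "j3" = 6a 33 is 2 bytes ≤ B = 3; zero-pad to 3 bytes: K' = 6a 33 00.
K' ⊕ ipad = 5c 05 36; K' ⊕ opad = 36 6f 5c.
m1: inner = H(5c 05 36 73) = 01 0a; tag = H(36 6f 5c 01 0a) = 010c
m2: inner = H(5c 05 36 fd) = 01 94; tag = H(36 6f 5c 01 94) = 0196 ← matches
m3: inner = H(5c 05 36 5a) = 00 f1; tag = H(36 6f 5c 00 f1) = 01f2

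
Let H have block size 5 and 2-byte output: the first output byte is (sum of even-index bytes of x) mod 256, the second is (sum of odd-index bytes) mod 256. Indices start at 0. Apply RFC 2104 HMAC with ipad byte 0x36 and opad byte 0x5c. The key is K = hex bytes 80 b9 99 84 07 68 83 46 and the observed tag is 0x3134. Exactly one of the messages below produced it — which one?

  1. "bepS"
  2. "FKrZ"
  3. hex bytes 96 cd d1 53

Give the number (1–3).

Key hex bytes 80 b9 99 84 07 68 83 46 is 8 bytes > B = 5, so hash it first: H(key) = a3 eb, then zero-pad to 5 bytes: K' = a3 eb 00 00 00.
K' ⊕ ipad = 95 dd 36 36 36; K' ⊕ opad = ff b7 5c 5c 5c.
m1: inner = H(95 dd 36 36 36 62 65 70 53) = b9 e5; tag = H(ff b7 5c 5c 5c b9 e5) = 9ccc
m2: inner = H(95 dd 36 36 36 46 4b 72 5a) = a6 cb; tag = H(ff b7 5c 5c 5c a6 cb) = 82b9
m3: inner = H(95 dd 36 36 36 96 cd d1 53) = 21 7a; tag = H(ff b7 5c 5c 5c 21 7a) = 3134 ← matches

3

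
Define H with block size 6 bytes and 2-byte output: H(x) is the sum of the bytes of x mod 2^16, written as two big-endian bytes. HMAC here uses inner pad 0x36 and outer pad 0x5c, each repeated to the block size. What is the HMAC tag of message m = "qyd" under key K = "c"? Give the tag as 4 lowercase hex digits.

02be

Key "c" = 63 is 1 byte ≤ B = 6; zero-pad to 6 bytes: K' = 63 00 00 00 00 00.
K' ⊕ ipad = 55 36 36 36 36 36.  K' ⊕ opad = 3f 5c 5c 5c 5c 5c.
Inner input = (K'⊕ipad) ∥ m = 55 36 36 36 36 36 ∥ 71 79 64.
Inner hash: sum = 85+54+54+54+54+54+113+121+100 = 689 → 02 b1.
Outer input = (K'⊕opad) ∥ inner = 3f 5c 5c 5c 5c 5c ∥ 02 b1.
Outer hash (tag): sum = 63+92+92+92+92+92+2+177 = 702 → 02 be.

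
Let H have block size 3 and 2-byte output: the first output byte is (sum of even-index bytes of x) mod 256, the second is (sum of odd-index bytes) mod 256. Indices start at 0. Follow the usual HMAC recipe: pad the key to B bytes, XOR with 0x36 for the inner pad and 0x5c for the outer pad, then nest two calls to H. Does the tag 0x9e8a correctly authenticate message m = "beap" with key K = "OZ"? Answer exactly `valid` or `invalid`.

Key "OZ" = 4f 5a is 2 bytes ≤ B = 3; zero-pad to 3 bytes: K' = 4f 5a 00.
K' ⊕ ipad = 79 6c 36; K' ⊕ opad = 13 06 5c.
Inner hash: even-index sum = 388 mod 256 = 132; odd-index sum = 303 mod 256 = 47 → 84 2f.
Outer hash (recomputed tag): even-index sum = 158 mod 256 = 158; odd-index sum = 138 mod 256 = 138 → 9e 8a.
Recomputed tag = 9e8a; claimed = 9e8a → match.

valid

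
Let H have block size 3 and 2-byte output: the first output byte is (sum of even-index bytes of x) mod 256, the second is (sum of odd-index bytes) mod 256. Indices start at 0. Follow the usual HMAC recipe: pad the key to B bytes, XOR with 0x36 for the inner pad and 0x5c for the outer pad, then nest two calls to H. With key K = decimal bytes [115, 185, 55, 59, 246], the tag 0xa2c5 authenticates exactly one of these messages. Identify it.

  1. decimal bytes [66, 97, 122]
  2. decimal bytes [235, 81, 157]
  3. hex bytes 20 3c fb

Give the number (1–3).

2

Key decimal bytes [115, 185, 55, 59, 246] = 73 b9 37 3b f6 is 5 bytes > B = 3, so hash it first: H(key) = a0 f4, then zero-pad to 3 bytes: K' = a0 f4 00.
K' ⊕ ipad = 96 c2 36; K' ⊕ opad = fc a8 5c.
m1: inner = H(96 c2 36 42 61 7a) = 2d 7e; tag = H(fc a8 5c 2d 7e) = d6d5
m2: inner = H(96 c2 36 eb 51 9d) = 1d 4a; tag = H(fc a8 5c 1d 4a) = a2c5 ← matches
m3: inner = H(96 c2 36 20 3c fb) = 08 dd; tag = H(fc a8 5c 08 dd) = 35b0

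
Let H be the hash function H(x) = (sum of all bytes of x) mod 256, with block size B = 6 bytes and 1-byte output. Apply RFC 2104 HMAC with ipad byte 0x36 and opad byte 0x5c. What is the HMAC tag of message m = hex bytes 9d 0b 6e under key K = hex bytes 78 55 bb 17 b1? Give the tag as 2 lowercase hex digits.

Key hex bytes 78 55 bb 17 b1 is 5 bytes ≤ B = 6; zero-pad to 6 bytes: K' = 78 55 bb 17 b1 00.
K' ⊕ ipad = 4e 63 8d 21 87 36.  K' ⊕ opad = 24 09 e7 4b ed 5c.
Inner input = (K'⊕ipad) ∥ m = 4e 63 8d 21 87 36 ∥ 9d 0b 6e.
Inner hash: sum = 78+99+141+33+135+54+157+11+110 = 818; mod 256 = 50 → 32.
Outer input = (K'⊕opad) ∥ inner = 24 09 e7 4b ed 5c ∥ 32.
Outer hash (tag): sum = 36+9+231+75+237+92+50 = 730; mod 256 = 218 → da.

da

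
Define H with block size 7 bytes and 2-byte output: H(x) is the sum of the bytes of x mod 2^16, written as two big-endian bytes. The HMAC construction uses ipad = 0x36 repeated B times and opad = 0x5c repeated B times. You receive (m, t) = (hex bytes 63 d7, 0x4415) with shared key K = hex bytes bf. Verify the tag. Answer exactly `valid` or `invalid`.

Key hex bytes bf is 1 byte ≤ B = 7; zero-pad to 7 bytes: K' = bf 00 00 00 00 00 00.
K' ⊕ ipad = 89 36 36 36 36 36 36; K' ⊕ opad = e3 5c 5c 5c 5c 5c 5c.
Inner hash: sum = 137+54+54+54+54+54+54+99+215 = 775 → 03 07.
Outer hash (recomputed tag): sum = 227+92+92+92+92+92+92+3+7 = 789 → 03 15.
Recomputed tag = 0315; claimed = 4415 → mismatch.

invalid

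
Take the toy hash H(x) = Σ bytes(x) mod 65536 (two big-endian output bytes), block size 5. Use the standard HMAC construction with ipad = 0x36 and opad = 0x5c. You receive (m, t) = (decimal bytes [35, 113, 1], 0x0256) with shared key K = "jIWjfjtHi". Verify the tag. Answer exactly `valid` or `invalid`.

Key "jIWjfjtHi" = 6a 49 57 6a 66 6a 74 48 69 is 9 bytes > B = 5, so hash it first: H(key) = 03 69, then zero-pad to 5 bytes: K' = 03 69 00 00 00.
K' ⊕ ipad = 35 5f 36 36 36; K' ⊕ opad = 5f 35 5c 5c 5c.
Inner hash: sum = 53+95+54+54+54+35+113+1 = 459 → 01 cb.
Outer hash (recomputed tag): sum = 95+53+92+92+92+1+203 = 628 → 02 74.
Recomputed tag = 0274; claimed = 0256 → mismatch.

invalid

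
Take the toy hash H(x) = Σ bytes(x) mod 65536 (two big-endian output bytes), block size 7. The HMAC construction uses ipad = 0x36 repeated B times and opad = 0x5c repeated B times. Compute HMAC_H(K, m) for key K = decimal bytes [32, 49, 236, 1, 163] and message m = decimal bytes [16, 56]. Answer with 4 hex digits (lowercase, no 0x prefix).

Key decimal bytes [32, 49, 236, 1, 163] = 20 31 ec 01 a3 is 5 bytes ≤ B = 7; zero-pad to 7 bytes: K' = 20 31 ec 01 a3 00 00.
K' ⊕ ipad = 16 07 da 37 95 36 36.  K' ⊕ opad = 7c 6d b0 5d ff 5c 5c.
Inner input = (K'⊕ipad) ∥ m = 16 07 da 37 95 36 36 ∥ 10 38.
Inner hash: sum = 22+7+218+55+149+54+54+16+56 = 631 → 02 77.
Outer input = (K'⊕opad) ∥ inner = 7c 6d b0 5d ff 5c 5c ∥ 02 77.
Outer hash (tag): sum = 124+109+176+93+255+92+92+2+119 = 1062 → 04 26.

0426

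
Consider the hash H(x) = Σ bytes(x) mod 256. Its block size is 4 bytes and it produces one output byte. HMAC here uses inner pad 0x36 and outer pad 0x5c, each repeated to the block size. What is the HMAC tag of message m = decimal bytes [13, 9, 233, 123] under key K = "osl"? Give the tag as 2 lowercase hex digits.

Key "osl" = 6f 73 6c is 3 bytes ≤ B = 4; zero-pad to 4 bytes: K' = 6f 73 6c 00.
K' ⊕ ipad = 59 45 5a 36.  K' ⊕ opad = 33 2f 30 5c.
Inner input = (K'⊕ipad) ∥ m = 59 45 5a 36 ∥ 0d 09 e9 7b.
Inner hash: sum = 89+69+90+54+13+9+233+123 = 680; mod 256 = 168 → a8.
Outer input = (K'⊕opad) ∥ inner = 33 2f 30 5c ∥ a8.
Outer hash (tag): sum = 51+47+48+92+168 = 406; mod 256 = 150 → 96.

96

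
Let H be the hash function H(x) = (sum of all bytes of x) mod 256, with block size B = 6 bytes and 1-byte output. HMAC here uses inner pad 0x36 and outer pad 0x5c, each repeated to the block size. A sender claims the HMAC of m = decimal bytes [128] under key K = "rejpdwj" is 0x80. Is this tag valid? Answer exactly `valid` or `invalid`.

Key "rejpdwj" = 72 65 6a 70 64 77 6a is 7 bytes > B = 6, so hash it first: H(key) = f6, then zero-pad to 6 bytes: K' = f6 00 00 00 00 00.
K' ⊕ ipad = c0 36 36 36 36 36; K' ⊕ opad = aa 5c 5c 5c 5c 5c.
Inner hash: sum = 192+54+54+54+54+54+128 = 590; mod 256 = 78 → 4e.
Outer hash (recomputed tag): sum = 170+92+92+92+92+92+78 = 708; mod 256 = 196 → c4.
Recomputed tag = c4; claimed = 80 → mismatch.

invalid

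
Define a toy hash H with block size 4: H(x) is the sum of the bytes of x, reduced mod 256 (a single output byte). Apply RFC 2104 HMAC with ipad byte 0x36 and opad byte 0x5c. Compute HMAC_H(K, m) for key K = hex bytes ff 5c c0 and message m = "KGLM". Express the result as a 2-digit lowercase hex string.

25

Key hex bytes ff 5c c0 is 3 bytes ≤ B = 4; zero-pad to 4 bytes: K' = ff 5c c0 00.
K' ⊕ ipad = c9 6a f6 36.  K' ⊕ opad = a3 00 9c 5c.
Inner input = (K'⊕ipad) ∥ m = c9 6a f6 36 ∥ 4b 47 4c 4d.
Inner hash: sum = 201+106+246+54+75+71+76+77 = 906; mod 256 = 138 → 8a.
Outer input = (K'⊕opad) ∥ inner = a3 00 9c 5c ∥ 8a.
Outer hash (tag): sum = 163+0+156+92+138 = 549; mod 256 = 37 → 25.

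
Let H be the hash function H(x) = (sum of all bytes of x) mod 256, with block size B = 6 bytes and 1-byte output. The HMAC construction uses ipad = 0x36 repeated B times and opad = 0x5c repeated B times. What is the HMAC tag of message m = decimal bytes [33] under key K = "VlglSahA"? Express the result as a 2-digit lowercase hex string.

Key "VlglSahA" = 56 6c 67 6c 53 61 68 41 is 8 bytes > B = 6, so hash it first: H(key) = f2, then zero-pad to 6 bytes: K' = f2 00 00 00 00 00.
K' ⊕ ipad = c4 36 36 36 36 36.  K' ⊕ opad = ae 5c 5c 5c 5c 5c.
Inner input = (K'⊕ipad) ∥ m = c4 36 36 36 36 36 ∥ 21.
Inner hash: sum = 196+54+54+54+54+54+33 = 499; mod 256 = 243 → f3.
Outer input = (K'⊕opad) ∥ inner = ae 5c 5c 5c 5c 5c ∥ f3.
Outer hash (tag): sum = 174+92+92+92+92+92+243 = 877; mod 256 = 109 → 6d.

6d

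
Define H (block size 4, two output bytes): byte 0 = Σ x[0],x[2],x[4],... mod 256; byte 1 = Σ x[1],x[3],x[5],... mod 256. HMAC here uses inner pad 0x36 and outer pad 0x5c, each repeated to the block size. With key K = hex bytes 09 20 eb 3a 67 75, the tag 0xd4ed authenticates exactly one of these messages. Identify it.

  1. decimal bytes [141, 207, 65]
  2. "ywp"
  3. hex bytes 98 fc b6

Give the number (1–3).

1

Key hex bytes 09 20 eb 3a 67 75 is 6 bytes > B = 4, so hash it first: H(key) = 5b cf, then zero-pad to 4 bytes: K' = 5b cf 00 00.
K' ⊕ ipad = 6d f9 36 36; K' ⊕ opad = 07 93 5c 5c.
m1: inner = H(6d f9 36 36 8d cf 41) = 71 fe; tag = H(07 93 5c 5c 71 fe) = d4ed ← matches
m2: inner = H(6d f9 36 36 79 77 70) = 8c a6; tag = H(07 93 5c 5c 8c a6) = ef95
m3: inner = H(6d f9 36 36 98 fc b6) = f1 2b; tag = H(07 93 5c 5c f1 2b) = 541a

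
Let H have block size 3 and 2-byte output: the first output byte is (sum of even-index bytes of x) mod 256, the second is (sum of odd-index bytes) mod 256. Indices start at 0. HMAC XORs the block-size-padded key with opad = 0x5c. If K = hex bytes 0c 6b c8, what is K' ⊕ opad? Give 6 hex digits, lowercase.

503794

Key hex bytes 0c 6b c8 is exactly B = 3 bytes: K' = 0c 6b c8.
XOR each byte with 0x5c: 0c⊕5c=50, 6b⊕5c=37, c8⊕5c=94.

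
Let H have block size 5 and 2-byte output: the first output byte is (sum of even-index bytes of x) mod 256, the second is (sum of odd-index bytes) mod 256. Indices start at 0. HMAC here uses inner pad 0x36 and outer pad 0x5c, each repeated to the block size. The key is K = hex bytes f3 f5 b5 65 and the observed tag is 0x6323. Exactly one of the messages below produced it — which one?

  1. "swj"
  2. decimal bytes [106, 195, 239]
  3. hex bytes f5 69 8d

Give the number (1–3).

2

Key hex bytes f3 f5 b5 65 is 4 bytes ≤ B = 5; zero-pad to 5 bytes: K' = f3 f5 b5 65 00.
K' ⊕ ipad = c5 c3 83 53 36; K' ⊕ opad = af a9 e9 39 5c.
m1: inner = H(c5 c3 83 53 36 73 77 6a) = f5 f3; tag = H(af a9 e9 39 5c f5 f3) = e7d7
m2: inner = H(c5 c3 83 53 36 6a c3 ef) = 41 6f; tag = H(af a9 e9 39 5c 41 6f) = 6323 ← matches
m3: inner = H(c5 c3 83 53 36 f5 69 8d) = e7 98; tag = H(af a9 e9 39 5c e7 98) = 8cc9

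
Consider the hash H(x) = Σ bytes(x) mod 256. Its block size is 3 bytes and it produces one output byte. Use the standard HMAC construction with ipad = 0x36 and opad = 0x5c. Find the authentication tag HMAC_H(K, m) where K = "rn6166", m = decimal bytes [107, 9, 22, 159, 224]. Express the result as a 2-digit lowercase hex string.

a1

Key "rn6166" = 72 6e 36 31 36 36 is 6 bytes > B = 3, so hash it first: H(key) = b3, then zero-pad to 3 bytes: K' = b3 00 00.
K' ⊕ ipad = 85 36 36.  K' ⊕ opad = ef 5c 5c.
Inner input = (K'⊕ipad) ∥ m = 85 36 36 ∥ 6b 09 16 9f e0.
Inner hash: sum = 133+54+54+107+9+22+159+224 = 762; mod 256 = 250 → fa.
Outer input = (K'⊕opad) ∥ inner = ef 5c 5c ∥ fa.
Outer hash (tag): sum = 239+92+92+250 = 673; mod 256 = 161 → a1.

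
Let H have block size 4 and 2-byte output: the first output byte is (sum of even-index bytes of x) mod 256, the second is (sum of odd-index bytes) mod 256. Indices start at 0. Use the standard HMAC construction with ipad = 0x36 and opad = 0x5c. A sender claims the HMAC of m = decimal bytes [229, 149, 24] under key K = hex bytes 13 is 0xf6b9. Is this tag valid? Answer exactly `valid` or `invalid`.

Key hex bytes 13 is 1 byte ≤ B = 4; zero-pad to 4 bytes: K' = 13 00 00 00.
K' ⊕ ipad = 25 36 36 36; K' ⊕ opad = 4f 5c 5c 5c.
Inner hash: even-index sum = 344 mod 256 = 88; odd-index sum = 257 mod 256 = 1 → 58 01.
Outer hash (recomputed tag): even-index sum = 259 mod 256 = 3; odd-index sum = 185 mod 256 = 185 → 03 b9.
Recomputed tag = 03b9; claimed = f6b9 → mismatch.

invalid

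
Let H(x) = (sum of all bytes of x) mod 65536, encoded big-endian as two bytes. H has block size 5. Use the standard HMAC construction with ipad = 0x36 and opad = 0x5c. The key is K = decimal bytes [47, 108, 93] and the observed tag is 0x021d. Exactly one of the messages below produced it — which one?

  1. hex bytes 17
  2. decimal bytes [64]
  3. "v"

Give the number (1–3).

Key decimal bytes [47, 108, 93] = 2f 6c 5d is 3 bytes ≤ B = 5; zero-pad to 5 bytes: K' = 2f 6c 5d 00 00.
K' ⊕ ipad = 19 5a 6b 36 36; K' ⊕ opad = 73 30 01 5c 5c.
m1: inner = H(19 5a 6b 36 36 17) = 01 61; tag = H(73 30 01 5c 5c 01 61) = 01be
m2: inner = H(19 5a 6b 36 36 40) = 01 8a; tag = H(73 30 01 5c 5c 01 8a) = 01e7
m3: inner = H(19 5a 6b 36 36 76) = 01 c0; tag = H(73 30 01 5c 5c 01 c0) = 021d ← matches

3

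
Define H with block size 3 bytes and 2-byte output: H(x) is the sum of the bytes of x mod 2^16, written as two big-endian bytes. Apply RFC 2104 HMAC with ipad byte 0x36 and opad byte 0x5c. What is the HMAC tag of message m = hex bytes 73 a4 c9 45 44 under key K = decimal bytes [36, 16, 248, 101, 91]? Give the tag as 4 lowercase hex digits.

021c

Key decimal bytes [36, 16, 248, 101, 91] = 24 10 f8 65 5b is 5 bytes > B = 3, so hash it first: H(key) = 01 ec, then zero-pad to 3 bytes: K' = 01 ec 00.
K' ⊕ ipad = 37 da 36.  K' ⊕ opad = 5d b0 5c.
Inner input = (K'⊕ipad) ∥ m = 37 da 36 ∥ 73 a4 c9 45 44.
Inner hash: sum = 55+218+54+115+164+201+69+68 = 944 → 03 b0.
Outer input = (K'⊕opad) ∥ inner = 5d b0 5c ∥ 03 b0.
Outer hash (tag): sum = 93+176+92+3+176 = 540 → 02 1c.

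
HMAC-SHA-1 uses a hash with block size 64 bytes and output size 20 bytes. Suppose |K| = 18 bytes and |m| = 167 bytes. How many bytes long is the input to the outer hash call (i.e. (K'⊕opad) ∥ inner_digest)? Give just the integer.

Key is 18 ≤ 64 bytes, zero-padded: |K'| = 64.
Outer input = (K'⊕opad) ∥ H(inner) → 64 + 20 = 84 bytes.

84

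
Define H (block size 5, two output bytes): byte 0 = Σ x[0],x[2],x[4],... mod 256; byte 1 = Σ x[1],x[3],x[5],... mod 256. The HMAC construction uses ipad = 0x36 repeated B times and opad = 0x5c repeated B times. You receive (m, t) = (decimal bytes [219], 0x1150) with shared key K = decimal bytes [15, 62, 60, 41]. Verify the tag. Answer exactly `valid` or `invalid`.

Key decimal bytes [15, 62, 60, 41] = 0f 3e 3c 29 is 4 bytes ≤ B = 5; zero-pad to 5 bytes: K' = 0f 3e 3c 29 00.
K' ⊕ ipad = 39 08 0a 1f 36; K' ⊕ opad = 53 62 60 75 5c.
Inner hash: even-index sum = 121 mod 256 = 121; odd-index sum = 258 mod 256 = 2 → 79 02.
Outer hash (recomputed tag): even-index sum = 273 mod 256 = 17; odd-index sum = 336 mod 256 = 80 → 11 50.
Recomputed tag = 1150; claimed = 1150 → match.

valid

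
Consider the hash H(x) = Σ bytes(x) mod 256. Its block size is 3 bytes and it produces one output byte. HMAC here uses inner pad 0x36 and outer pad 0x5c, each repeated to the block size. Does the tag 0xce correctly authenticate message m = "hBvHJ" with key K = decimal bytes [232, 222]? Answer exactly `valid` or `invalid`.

invalid

Key decimal bytes [232, 222] = e8 de is 2 bytes ≤ B = 3; zero-pad to 3 bytes: K' = e8 de 00.
K' ⊕ ipad = de e8 36; K' ⊕ opad = b4 82 5c.
Inner hash: sum = 222+232+54+104+66+118+72+74 = 942; mod 256 = 174 → ae.
Outer hash (recomputed tag): sum = 180+130+92+174 = 576; mod 256 = 64 → 40.
Recomputed tag = 40; claimed = ce → mismatch.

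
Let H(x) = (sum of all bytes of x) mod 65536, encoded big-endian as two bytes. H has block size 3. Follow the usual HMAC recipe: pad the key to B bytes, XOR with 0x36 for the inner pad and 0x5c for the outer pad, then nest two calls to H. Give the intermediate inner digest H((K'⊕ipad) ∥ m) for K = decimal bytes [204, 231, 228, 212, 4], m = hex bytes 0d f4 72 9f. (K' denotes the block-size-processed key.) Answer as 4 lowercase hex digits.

02d6

Key decimal bytes [204, 231, 228, 212, 4] = cc e7 e4 d4 04 is 5 bytes > B = 3, so hash it first: H(key) = 03 6f, then zero-pad to 3 bytes: K' = 03 6f 00.
K' ⊕ ipad = 35 59 36.
Inner input = 35 59 36 ∥ 0d f4 72 9f.
Inner hash: sum = 53+89+54+13+244+114+159 = 726 → 02 d6.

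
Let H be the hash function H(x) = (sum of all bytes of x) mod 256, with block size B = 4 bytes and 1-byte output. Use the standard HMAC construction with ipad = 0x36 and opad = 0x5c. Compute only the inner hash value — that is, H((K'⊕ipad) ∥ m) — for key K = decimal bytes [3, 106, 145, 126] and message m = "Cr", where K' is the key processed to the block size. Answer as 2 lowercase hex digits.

35

Key decimal bytes [3, 106, 145, 126] = 03 6a 91 7e is exactly B = 4 bytes: K' = 03 6a 91 7e.
K' ⊕ ipad = 35 5c a7 48.
Inner input = 35 5c a7 48 ∥ 43 72.
Inner hash: sum = 53+92+167+72+67+114 = 565; mod 256 = 53 → 35.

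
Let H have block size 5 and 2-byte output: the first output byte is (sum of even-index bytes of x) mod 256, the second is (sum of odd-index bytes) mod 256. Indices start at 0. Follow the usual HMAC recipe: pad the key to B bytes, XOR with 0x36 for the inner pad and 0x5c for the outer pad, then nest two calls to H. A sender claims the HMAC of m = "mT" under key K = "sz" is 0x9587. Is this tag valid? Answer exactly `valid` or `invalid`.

invalid

Key "sz" = 73 7a is 2 bytes ≤ B = 5; zero-pad to 5 bytes: K' = 73 7a 00 00 00.
K' ⊕ ipad = 45 4c 36 36 36; K' ⊕ opad = 2f 26 5c 5c 5c.
Inner hash: even-index sum = 261 mod 256 = 5; odd-index sum = 239 mod 256 = 239 → 05 ef.
Outer hash (recomputed tag): even-index sum = 470 mod 256 = 214; odd-index sum = 135 mod 256 = 135 → d6 87.
Recomputed tag = d687; claimed = 9587 → mismatch.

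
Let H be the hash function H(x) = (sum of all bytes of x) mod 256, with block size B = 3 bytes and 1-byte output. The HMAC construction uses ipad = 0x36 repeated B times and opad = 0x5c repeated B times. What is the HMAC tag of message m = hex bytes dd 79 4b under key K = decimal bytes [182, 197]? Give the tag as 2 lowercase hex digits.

29

Key decimal bytes [182, 197] = b6 c5 is 2 bytes ≤ B = 3; zero-pad to 3 bytes: K' = b6 c5 00.
K' ⊕ ipad = 80 f3 36.  K' ⊕ opad = ea 99 5c.
Inner input = (K'⊕ipad) ∥ m = 80 f3 36 ∥ dd 79 4b.
Inner hash: sum = 128+243+54+221+121+75 = 842; mod 256 = 74 → 4a.
Outer input = (K'⊕opad) ∥ inner = ea 99 5c ∥ 4a.
Outer hash (tag): sum = 234+153+92+74 = 553; mod 256 = 41 → 29.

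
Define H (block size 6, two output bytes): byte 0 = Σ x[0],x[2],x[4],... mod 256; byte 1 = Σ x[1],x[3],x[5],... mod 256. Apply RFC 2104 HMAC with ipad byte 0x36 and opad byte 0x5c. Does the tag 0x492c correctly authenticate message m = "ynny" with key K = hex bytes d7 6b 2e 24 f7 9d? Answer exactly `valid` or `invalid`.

Key hex bytes d7 6b 2e 24 f7 9d is exactly B = 6 bytes: K' = d7 6b 2e 24 f7 9d.
K' ⊕ ipad = e1 5d 18 12 c1 ab; K' ⊕ opad = 8b 37 72 78 ab c1.
Inner hash: even-index sum = 673 mod 256 = 161; odd-index sum = 513 mod 256 = 1 → a1 01.
Outer hash (recomputed tag): even-index sum = 585 mod 256 = 73; odd-index sum = 369 mod 256 = 113 → 49 71.
Recomputed tag = 4971; claimed = 492c → mismatch.

invalid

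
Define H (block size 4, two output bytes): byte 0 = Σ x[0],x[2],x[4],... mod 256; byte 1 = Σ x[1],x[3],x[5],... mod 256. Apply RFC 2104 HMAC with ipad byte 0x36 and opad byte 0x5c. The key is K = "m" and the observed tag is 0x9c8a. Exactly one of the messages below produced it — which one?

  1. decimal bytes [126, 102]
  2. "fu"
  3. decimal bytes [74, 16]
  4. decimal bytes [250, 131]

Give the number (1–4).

1

Key "m" = 6d is 1 byte ≤ B = 4; zero-pad to 4 bytes: K' = 6d 00 00 00.
K' ⊕ ipad = 5b 36 36 36; K' ⊕ opad = 31 5c 5c 5c.
m1: inner = H(5b 36 36 36 7e 66) = 0f d2; tag = H(31 5c 5c 5c 0f d2) = 9c8a ← matches
m2: inner = H(5b 36 36 36 66 75) = f7 e1; tag = H(31 5c 5c 5c f7 e1) = 8499
m3: inner = H(5b 36 36 36 4a 10) = db 7c; tag = H(31 5c 5c 5c db 7c) = 6834
m4: inner = H(5b 36 36 36 fa 83) = 8b ef; tag = H(31 5c 5c 5c 8b ef) = 18a7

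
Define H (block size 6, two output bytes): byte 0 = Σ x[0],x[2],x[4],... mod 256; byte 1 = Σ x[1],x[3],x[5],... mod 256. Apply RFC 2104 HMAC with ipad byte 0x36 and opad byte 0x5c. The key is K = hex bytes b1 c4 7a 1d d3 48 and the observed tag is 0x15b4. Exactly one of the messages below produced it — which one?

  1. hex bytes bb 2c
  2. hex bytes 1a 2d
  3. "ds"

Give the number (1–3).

1

Key hex bytes b1 c4 7a 1d d3 48 is exactly B = 6 bytes: K' = b1 c4 7a 1d d3 48.
K' ⊕ ipad = 87 f2 4c 2b e5 7e; K' ⊕ opad = ed 98 26 41 8f 14.
m1: inner = H(87 f2 4c 2b e5 7e bb 2c) = 73 c7; tag = H(ed 98 26 41 8f 14 73 c7) = 15b4 ← matches
m2: inner = H(87 f2 4c 2b e5 7e 1a 2d) = d2 c8; tag = H(ed 98 26 41 8f 14 d2 c8) = 74b5
m3: inner = H(87 f2 4c 2b e5 7e 64 73) = 1c 0e; tag = H(ed 98 26 41 8f 14 1c 0e) = befb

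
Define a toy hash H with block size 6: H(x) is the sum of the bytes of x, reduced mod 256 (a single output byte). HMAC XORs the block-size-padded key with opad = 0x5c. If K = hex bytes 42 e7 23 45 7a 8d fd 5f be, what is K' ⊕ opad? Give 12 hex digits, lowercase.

Key hex bytes 42 e7 23 45 7a 8d fd 5f be is 9 bytes > B = 6, so hash it first: H(key) = b2, then zero-pad to 6 bytes: K' = b2 00 00 00 00 00.
XOR each byte with 0x5c: b2⊕5c=ee, 00⊕5c=5c, 00⊕5c=5c, 00⊕5c=5c, 00⊕5c=5c, 00⊕5c=5c.

ee5c5c5c5c5c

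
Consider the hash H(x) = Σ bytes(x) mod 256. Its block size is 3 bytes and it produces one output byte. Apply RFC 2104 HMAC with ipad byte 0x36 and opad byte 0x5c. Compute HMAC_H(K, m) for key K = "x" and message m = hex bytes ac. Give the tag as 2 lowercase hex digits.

42

Key "x" = 78 is 1 byte ≤ B = 3; zero-pad to 3 bytes: K' = 78 00 00.
K' ⊕ ipad = 4e 36 36.  K' ⊕ opad = 24 5c 5c.
Inner input = (K'⊕ipad) ∥ m = 4e 36 36 ∥ ac.
Inner hash: sum = 78+54+54+172 = 358; mod 256 = 102 → 66.
Outer input = (K'⊕opad) ∥ inner = 24 5c 5c ∥ 66.
Outer hash (tag): sum = 36+92+92+102 = 322; mod 256 = 66 → 42.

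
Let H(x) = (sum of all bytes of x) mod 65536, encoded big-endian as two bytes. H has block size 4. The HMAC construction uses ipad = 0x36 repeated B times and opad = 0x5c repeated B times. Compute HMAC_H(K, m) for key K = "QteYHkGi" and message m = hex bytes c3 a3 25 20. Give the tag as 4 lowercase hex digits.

01ee

Key "QteYHkGi" = 51 74 65 59 48 6b 47 69 is 8 bytes > B = 4, so hash it first: H(key) = 02 e6, then zero-pad to 4 bytes: K' = 02 e6 00 00.
K' ⊕ ipad = 34 d0 36 36.  K' ⊕ opad = 5e ba 5c 5c.
Inner input = (K'⊕ipad) ∥ m = 34 d0 36 36 ∥ c3 a3 25 20.
Inner hash: sum = 52+208+54+54+195+163+37+32 = 795 → 03 1b.
Outer input = (K'⊕opad) ∥ inner = 5e ba 5c 5c ∥ 03 1b.
Outer hash (tag): sum = 94+186+92+92+3+27 = 494 → 01 ee.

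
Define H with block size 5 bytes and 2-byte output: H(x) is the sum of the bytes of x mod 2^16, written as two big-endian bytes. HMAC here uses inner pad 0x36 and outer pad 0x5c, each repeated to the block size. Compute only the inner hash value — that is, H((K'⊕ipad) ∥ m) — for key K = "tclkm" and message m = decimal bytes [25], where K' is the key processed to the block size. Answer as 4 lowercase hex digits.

01c2

Key "tclkm" = 74 63 6c 6b 6d is exactly B = 5 bytes: K' = 74 63 6c 6b 6d.
K' ⊕ ipad = 42 55 5a 5d 5b.
Inner input = 42 55 5a 5d 5b ∥ 19.
Inner hash: sum = 66+85+90+93+91+25 = 450 → 01 c2.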